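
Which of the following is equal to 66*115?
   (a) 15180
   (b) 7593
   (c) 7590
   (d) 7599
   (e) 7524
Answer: c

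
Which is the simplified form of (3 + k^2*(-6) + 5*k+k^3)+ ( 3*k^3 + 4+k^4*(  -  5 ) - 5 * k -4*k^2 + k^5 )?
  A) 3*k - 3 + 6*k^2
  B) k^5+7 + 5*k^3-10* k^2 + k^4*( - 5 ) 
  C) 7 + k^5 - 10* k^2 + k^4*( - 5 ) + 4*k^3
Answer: C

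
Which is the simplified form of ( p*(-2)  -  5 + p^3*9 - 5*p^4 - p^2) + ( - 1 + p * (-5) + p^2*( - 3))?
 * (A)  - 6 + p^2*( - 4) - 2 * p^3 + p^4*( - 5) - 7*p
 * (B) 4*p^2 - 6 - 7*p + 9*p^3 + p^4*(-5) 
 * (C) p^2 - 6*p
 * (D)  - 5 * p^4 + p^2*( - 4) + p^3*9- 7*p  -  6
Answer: D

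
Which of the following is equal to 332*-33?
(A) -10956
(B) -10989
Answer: A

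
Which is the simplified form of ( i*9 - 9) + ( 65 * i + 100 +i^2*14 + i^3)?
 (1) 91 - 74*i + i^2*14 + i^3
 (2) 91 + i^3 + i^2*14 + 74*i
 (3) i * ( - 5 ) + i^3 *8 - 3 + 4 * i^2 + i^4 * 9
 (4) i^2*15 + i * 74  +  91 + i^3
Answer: 2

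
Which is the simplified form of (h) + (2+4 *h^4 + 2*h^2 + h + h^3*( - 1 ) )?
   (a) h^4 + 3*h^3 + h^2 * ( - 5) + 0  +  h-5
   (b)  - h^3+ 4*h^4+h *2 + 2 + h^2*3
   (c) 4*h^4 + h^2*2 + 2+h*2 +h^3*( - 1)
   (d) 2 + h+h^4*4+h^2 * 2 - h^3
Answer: c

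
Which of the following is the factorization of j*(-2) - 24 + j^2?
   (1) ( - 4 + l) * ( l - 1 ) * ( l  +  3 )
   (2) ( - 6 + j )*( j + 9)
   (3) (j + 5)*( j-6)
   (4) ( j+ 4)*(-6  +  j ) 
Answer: 4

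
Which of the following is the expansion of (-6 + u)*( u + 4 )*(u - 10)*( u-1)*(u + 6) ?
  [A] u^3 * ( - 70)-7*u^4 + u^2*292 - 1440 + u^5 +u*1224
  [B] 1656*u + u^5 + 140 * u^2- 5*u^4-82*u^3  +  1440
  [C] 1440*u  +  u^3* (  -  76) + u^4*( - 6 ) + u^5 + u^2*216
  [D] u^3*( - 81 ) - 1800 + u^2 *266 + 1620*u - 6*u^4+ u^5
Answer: A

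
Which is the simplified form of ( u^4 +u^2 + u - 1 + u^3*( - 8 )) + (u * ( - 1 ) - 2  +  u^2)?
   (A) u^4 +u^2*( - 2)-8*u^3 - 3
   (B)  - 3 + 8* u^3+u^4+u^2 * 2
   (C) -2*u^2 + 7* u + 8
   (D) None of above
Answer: D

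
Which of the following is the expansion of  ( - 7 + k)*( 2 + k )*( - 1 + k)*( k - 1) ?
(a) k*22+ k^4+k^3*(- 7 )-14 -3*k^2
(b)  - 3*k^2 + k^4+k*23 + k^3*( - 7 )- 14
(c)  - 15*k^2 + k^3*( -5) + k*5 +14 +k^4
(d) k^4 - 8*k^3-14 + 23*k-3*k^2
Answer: b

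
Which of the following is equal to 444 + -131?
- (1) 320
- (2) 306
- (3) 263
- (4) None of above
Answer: 4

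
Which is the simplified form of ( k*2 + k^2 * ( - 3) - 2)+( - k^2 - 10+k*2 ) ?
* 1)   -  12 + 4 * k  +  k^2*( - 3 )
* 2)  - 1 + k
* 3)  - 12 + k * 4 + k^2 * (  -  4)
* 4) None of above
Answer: 3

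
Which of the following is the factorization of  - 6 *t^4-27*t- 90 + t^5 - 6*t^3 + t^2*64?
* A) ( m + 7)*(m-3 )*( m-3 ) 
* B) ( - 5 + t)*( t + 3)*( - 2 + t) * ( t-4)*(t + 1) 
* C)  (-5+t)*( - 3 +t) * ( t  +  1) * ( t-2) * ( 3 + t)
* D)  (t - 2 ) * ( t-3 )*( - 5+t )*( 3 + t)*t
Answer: C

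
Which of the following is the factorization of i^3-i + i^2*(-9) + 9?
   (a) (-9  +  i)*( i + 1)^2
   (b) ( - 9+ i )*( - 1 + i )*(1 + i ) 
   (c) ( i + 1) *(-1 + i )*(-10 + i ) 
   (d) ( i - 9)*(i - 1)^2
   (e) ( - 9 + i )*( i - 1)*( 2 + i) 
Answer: b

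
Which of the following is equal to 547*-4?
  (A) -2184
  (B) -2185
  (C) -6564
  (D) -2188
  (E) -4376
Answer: D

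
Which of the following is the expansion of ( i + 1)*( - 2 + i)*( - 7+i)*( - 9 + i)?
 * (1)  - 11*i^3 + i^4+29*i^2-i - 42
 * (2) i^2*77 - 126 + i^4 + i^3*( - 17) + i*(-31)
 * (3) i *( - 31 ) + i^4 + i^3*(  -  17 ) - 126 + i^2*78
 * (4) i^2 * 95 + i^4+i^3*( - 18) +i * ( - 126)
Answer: 2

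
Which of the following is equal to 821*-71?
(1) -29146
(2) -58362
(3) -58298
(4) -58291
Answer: 4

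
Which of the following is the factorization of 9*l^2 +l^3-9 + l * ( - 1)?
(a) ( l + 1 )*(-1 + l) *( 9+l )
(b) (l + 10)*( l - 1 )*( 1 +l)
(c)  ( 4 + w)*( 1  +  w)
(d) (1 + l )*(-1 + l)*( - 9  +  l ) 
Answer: a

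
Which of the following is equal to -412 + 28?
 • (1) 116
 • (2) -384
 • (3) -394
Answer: 2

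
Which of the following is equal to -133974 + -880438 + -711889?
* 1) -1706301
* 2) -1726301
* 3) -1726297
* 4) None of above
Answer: 2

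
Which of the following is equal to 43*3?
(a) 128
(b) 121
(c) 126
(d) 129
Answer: d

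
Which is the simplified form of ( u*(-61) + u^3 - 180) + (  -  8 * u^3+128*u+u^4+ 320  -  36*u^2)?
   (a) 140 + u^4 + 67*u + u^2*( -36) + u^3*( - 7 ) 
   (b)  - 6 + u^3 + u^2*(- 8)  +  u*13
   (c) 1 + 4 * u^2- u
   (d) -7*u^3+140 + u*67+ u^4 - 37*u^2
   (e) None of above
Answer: a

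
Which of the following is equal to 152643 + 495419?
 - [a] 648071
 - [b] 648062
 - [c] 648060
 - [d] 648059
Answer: b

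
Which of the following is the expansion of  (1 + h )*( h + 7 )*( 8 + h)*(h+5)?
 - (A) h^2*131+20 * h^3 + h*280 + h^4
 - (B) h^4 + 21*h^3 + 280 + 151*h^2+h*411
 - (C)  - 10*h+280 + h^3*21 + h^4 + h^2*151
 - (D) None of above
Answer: B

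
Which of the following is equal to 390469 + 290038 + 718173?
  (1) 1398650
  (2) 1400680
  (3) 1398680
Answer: 3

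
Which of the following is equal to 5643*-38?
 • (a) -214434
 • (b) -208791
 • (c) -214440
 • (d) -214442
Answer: a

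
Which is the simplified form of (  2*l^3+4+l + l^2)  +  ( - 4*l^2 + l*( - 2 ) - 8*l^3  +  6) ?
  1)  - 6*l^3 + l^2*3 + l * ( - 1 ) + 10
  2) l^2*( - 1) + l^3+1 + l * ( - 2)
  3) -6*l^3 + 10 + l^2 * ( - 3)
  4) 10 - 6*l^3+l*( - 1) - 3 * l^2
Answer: 4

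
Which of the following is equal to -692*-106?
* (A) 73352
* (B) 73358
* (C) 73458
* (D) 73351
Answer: A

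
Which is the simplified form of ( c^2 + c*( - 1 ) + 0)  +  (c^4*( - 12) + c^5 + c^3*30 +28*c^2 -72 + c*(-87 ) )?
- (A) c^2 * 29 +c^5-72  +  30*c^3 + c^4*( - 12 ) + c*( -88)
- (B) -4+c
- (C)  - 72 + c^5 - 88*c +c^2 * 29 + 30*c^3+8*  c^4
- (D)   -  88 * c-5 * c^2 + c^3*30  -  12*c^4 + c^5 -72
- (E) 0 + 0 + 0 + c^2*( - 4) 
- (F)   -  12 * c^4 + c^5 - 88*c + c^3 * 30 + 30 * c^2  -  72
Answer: A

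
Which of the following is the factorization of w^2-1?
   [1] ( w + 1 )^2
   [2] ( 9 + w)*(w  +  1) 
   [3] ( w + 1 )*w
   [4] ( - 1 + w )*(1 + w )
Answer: 4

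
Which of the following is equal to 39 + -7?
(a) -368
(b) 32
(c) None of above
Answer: b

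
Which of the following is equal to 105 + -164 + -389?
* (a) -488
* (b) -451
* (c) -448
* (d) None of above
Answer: c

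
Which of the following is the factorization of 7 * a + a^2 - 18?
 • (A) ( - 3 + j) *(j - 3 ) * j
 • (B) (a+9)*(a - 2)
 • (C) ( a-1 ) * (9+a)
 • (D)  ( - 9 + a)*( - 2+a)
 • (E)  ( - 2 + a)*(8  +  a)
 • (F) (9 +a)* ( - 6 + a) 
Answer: B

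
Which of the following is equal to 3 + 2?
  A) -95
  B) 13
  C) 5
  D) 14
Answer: C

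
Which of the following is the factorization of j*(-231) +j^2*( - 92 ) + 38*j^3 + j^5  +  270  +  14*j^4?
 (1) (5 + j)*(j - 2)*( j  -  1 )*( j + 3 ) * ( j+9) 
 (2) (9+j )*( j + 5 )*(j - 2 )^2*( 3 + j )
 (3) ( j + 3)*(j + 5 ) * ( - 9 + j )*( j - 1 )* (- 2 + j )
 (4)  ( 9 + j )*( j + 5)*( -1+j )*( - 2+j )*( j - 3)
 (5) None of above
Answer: 1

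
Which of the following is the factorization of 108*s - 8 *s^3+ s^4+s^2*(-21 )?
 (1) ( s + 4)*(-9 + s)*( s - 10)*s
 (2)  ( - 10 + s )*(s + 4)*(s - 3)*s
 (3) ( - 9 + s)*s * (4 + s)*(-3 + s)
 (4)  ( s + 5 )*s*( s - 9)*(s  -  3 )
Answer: 3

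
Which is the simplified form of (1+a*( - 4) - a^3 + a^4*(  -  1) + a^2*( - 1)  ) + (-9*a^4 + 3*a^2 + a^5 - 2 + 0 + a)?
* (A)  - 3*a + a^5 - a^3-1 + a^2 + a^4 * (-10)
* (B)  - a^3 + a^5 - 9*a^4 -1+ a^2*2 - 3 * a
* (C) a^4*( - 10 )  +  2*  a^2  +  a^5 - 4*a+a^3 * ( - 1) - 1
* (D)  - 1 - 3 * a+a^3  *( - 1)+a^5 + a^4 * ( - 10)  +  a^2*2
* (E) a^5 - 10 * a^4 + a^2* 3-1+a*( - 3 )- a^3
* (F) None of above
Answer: D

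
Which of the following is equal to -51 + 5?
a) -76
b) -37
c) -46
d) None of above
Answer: c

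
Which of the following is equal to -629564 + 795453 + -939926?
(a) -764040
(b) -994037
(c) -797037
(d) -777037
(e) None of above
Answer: e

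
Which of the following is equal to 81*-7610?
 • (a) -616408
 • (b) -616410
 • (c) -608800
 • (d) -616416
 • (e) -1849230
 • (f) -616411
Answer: b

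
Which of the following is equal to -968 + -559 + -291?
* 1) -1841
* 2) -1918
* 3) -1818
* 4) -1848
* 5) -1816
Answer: 3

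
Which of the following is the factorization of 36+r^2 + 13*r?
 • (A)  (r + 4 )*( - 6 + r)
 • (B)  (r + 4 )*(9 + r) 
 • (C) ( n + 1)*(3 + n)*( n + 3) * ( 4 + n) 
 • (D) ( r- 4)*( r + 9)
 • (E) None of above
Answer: B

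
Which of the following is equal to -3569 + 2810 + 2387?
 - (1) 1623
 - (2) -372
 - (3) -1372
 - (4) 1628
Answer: 4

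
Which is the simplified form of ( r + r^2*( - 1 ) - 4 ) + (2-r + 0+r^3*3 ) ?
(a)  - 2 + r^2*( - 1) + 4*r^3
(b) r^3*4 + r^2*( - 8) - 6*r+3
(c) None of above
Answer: c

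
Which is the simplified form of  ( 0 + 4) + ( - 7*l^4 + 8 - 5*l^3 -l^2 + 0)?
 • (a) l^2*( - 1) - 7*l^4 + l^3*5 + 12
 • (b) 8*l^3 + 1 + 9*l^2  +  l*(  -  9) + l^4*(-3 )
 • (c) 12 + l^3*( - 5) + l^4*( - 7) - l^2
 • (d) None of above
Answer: c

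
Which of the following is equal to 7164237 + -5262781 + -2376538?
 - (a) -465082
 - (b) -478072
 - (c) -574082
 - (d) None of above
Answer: d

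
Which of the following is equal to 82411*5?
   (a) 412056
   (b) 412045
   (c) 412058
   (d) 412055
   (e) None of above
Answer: d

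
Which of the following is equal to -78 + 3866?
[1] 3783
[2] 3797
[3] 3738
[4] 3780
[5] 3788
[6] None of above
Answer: 5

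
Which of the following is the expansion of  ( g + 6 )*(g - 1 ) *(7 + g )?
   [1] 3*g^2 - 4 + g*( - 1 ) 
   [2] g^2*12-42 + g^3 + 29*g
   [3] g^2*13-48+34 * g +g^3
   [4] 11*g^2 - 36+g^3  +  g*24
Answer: 2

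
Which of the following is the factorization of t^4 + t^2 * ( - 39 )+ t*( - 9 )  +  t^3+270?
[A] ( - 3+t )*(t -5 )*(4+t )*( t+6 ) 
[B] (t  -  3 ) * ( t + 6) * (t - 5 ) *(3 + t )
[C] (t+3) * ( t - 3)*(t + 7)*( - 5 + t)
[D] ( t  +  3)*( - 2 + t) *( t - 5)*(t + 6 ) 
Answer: B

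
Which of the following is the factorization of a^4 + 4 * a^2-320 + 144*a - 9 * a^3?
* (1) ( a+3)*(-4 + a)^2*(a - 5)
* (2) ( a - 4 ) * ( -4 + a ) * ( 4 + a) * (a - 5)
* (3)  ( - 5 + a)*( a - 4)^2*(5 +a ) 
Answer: 2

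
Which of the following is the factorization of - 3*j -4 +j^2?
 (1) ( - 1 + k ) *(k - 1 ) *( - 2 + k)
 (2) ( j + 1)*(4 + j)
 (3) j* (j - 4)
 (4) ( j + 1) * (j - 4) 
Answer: 4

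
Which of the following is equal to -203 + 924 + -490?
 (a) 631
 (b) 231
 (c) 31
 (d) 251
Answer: b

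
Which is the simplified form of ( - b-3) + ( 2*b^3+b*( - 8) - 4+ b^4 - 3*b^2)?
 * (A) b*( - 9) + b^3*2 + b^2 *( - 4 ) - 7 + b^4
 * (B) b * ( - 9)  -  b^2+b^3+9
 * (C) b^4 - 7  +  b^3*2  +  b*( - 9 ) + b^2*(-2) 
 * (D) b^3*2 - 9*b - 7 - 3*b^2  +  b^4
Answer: D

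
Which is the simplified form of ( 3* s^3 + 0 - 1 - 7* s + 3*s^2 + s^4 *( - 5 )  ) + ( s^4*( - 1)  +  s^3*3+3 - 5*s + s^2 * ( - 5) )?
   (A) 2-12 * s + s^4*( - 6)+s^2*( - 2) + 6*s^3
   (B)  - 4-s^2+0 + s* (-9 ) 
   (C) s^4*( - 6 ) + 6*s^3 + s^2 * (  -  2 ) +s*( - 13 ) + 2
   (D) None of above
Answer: A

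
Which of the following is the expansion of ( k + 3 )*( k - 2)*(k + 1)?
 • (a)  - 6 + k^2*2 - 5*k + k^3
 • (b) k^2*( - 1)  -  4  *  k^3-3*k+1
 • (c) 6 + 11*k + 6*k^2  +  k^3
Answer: a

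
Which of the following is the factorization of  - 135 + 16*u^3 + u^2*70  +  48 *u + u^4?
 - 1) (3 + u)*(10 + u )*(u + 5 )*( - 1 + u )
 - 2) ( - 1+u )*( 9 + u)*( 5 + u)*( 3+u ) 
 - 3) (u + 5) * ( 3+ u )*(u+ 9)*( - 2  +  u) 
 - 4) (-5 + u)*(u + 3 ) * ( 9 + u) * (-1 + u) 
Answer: 2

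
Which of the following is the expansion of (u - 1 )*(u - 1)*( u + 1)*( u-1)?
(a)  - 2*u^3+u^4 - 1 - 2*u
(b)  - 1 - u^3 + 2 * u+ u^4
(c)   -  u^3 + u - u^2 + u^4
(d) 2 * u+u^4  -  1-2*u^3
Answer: d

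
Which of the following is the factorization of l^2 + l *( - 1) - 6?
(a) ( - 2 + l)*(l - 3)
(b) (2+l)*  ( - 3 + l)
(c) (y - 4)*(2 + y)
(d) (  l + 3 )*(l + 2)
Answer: b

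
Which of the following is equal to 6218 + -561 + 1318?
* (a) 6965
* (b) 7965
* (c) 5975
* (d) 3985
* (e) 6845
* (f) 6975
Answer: f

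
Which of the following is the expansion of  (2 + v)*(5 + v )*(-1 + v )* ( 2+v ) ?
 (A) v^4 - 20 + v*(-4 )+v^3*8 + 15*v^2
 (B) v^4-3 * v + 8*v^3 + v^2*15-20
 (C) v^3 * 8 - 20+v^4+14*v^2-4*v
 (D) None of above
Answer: A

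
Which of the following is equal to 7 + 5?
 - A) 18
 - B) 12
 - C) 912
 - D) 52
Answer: B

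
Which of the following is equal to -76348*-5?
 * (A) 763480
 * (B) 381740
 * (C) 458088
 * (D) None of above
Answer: B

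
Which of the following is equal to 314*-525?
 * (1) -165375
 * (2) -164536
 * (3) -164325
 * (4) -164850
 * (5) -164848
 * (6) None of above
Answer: 4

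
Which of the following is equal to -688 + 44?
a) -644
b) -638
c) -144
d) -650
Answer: a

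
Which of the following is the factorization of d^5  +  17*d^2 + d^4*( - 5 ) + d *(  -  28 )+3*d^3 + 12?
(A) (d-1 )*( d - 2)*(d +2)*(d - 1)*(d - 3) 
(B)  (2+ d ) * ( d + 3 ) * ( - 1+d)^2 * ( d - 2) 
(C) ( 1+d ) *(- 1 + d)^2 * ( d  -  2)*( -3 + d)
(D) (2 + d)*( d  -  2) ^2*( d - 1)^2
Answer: A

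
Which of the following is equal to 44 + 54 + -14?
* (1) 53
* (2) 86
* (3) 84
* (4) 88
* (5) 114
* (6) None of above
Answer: 3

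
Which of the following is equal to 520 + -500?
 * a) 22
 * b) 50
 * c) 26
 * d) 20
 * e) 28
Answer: d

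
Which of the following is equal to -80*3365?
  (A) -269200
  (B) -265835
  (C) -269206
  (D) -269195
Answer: A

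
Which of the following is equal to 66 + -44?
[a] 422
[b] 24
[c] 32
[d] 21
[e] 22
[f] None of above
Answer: e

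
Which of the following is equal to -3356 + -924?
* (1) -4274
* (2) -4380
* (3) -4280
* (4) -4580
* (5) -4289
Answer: 3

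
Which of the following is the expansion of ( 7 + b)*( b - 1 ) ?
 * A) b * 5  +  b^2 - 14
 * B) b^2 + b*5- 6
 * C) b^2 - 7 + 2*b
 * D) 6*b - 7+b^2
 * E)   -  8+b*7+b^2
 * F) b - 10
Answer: D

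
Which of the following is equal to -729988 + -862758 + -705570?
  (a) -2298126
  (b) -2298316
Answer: b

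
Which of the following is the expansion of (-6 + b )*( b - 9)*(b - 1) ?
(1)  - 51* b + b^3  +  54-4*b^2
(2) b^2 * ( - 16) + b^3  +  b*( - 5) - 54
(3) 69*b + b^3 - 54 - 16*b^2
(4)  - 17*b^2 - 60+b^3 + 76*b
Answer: 3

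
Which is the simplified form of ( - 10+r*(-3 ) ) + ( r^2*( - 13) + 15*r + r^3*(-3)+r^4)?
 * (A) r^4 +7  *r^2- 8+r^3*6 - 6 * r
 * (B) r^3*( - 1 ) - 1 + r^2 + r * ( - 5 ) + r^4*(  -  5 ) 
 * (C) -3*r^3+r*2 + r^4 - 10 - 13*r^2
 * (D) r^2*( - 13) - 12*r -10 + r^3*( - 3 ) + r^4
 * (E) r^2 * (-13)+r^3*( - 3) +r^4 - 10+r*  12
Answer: E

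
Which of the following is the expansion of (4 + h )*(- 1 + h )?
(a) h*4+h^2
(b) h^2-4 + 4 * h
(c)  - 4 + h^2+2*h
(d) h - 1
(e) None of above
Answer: e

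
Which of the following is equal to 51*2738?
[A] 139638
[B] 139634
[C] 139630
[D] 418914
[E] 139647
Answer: A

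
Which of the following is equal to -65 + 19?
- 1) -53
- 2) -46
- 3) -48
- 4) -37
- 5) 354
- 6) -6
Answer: 2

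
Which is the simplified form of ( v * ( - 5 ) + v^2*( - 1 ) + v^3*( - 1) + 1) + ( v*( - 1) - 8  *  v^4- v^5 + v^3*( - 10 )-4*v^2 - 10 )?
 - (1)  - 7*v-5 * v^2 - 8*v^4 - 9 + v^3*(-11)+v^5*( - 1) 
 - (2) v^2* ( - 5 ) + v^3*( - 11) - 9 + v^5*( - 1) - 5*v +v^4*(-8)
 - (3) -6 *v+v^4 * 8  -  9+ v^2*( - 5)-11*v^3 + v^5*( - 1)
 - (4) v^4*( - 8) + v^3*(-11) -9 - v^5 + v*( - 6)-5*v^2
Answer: 4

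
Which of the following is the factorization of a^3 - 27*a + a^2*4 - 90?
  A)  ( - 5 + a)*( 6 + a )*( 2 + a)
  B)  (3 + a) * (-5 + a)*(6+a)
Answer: B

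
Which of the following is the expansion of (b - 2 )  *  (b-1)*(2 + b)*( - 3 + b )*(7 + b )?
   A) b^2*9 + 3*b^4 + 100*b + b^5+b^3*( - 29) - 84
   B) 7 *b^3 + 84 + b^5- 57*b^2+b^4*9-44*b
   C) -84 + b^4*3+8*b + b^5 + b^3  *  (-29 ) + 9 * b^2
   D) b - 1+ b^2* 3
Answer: A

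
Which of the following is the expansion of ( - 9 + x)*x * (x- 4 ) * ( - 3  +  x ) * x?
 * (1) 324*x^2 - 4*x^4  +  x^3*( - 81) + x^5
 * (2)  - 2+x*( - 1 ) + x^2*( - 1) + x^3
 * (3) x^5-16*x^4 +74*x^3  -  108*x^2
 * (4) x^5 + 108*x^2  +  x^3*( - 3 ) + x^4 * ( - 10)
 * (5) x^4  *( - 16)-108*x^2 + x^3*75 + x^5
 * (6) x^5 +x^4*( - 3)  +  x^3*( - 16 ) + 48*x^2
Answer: 5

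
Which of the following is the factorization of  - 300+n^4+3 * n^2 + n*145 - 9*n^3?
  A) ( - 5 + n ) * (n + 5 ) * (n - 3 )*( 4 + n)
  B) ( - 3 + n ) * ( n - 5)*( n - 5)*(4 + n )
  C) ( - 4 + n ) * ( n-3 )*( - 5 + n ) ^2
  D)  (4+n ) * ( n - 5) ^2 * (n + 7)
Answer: B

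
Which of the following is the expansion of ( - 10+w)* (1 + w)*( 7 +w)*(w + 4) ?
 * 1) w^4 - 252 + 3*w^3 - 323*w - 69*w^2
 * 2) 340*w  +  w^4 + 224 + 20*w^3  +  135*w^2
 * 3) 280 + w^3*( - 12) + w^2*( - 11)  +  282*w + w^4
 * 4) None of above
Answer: 4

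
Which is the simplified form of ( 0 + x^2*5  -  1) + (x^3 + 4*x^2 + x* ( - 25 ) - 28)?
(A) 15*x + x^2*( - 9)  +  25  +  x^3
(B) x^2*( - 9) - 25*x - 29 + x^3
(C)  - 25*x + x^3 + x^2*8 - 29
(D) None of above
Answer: D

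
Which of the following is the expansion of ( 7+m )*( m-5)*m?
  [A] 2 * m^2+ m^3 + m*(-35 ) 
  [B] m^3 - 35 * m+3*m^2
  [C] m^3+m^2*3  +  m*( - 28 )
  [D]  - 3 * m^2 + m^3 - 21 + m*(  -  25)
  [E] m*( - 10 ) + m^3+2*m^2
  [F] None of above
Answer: A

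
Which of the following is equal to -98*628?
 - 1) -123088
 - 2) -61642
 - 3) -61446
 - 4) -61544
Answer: 4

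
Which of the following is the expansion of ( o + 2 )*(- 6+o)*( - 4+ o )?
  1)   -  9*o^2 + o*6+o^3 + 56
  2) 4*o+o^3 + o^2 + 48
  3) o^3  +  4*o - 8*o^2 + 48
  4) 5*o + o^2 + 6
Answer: 3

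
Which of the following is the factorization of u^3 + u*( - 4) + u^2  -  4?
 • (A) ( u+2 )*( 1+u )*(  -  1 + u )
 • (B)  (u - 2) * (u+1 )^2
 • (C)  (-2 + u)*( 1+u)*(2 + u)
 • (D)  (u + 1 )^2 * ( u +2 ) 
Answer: C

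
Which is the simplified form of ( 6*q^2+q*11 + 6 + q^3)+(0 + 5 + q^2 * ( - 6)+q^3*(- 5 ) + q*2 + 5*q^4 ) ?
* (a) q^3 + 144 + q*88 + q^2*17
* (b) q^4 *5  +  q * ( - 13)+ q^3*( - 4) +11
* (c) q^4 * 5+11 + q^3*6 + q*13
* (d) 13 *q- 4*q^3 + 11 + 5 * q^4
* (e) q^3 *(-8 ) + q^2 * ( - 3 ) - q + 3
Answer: d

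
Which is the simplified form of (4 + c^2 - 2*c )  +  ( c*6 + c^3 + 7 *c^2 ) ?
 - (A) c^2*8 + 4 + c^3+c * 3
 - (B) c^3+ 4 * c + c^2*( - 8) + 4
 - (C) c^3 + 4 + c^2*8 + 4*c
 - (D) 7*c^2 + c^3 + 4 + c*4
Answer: C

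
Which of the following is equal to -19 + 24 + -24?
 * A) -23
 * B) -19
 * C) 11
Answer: B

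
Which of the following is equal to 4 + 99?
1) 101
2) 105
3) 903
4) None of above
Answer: 4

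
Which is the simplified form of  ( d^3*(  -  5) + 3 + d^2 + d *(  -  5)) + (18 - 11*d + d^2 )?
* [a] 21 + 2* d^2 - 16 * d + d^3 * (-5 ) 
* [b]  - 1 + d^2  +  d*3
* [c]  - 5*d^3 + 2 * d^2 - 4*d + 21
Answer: a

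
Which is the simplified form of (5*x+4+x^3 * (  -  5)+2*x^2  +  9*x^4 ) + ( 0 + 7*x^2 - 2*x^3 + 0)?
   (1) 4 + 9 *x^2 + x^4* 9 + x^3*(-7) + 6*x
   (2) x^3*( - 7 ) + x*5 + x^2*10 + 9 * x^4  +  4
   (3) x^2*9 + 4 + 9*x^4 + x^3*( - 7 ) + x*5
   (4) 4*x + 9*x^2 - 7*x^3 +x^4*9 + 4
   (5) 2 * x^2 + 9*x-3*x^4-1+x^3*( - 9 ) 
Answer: 3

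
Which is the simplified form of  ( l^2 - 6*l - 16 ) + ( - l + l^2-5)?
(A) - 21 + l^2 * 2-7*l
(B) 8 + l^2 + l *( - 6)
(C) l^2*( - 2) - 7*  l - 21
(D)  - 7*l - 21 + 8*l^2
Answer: A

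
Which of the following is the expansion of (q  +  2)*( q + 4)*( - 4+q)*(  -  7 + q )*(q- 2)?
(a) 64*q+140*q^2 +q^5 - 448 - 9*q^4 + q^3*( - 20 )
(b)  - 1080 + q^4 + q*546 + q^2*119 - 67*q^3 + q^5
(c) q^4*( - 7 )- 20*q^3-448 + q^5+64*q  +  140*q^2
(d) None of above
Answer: c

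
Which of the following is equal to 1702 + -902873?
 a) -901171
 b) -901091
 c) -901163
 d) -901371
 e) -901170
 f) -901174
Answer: a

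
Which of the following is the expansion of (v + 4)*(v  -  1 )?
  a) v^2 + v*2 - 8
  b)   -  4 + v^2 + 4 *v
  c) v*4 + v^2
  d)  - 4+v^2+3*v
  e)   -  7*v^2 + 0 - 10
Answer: d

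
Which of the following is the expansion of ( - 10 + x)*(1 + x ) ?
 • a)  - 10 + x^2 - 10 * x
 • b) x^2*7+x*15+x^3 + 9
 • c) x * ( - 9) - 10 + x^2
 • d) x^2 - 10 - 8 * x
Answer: c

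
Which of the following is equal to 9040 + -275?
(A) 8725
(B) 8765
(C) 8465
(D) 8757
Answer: B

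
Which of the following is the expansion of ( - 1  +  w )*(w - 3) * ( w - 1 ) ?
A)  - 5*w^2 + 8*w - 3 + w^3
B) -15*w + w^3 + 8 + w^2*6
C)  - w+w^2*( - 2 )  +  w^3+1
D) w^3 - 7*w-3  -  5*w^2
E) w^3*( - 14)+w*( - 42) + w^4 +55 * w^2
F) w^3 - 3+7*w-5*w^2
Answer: F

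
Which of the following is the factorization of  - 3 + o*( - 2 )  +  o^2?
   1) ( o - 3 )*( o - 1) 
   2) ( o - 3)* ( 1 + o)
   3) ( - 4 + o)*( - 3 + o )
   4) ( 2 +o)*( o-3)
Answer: 2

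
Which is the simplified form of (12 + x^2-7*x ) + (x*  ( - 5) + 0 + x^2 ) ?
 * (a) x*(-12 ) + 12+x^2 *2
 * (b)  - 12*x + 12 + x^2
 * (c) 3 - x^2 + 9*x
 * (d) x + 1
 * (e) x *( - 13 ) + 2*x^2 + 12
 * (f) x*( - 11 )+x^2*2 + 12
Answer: a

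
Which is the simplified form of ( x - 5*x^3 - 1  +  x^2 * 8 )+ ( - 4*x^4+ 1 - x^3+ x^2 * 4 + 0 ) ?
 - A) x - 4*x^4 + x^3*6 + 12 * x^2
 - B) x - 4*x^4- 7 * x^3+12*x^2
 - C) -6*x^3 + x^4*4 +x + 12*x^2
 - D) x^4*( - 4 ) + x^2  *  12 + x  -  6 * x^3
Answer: D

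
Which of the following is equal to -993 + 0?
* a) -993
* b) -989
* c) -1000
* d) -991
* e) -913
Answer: a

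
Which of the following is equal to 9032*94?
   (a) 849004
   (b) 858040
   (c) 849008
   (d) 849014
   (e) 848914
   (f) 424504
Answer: c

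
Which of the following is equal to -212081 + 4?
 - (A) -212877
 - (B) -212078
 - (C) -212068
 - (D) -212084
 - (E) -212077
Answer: E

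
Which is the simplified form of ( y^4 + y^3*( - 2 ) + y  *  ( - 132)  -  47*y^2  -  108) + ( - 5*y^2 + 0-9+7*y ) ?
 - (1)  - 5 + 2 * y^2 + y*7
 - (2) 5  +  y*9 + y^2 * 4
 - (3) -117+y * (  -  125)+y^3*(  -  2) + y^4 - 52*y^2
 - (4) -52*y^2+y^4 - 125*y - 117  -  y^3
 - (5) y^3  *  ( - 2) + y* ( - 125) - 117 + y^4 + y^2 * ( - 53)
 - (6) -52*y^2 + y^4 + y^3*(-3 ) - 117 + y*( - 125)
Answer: 3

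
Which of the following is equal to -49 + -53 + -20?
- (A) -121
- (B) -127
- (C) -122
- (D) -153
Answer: C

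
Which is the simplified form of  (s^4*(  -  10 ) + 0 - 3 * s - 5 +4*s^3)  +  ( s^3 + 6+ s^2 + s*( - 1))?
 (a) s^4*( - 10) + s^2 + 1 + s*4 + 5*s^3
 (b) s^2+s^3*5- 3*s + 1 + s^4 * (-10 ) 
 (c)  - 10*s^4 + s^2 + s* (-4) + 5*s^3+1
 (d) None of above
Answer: c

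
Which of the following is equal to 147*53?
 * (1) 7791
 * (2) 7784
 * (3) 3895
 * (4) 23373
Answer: 1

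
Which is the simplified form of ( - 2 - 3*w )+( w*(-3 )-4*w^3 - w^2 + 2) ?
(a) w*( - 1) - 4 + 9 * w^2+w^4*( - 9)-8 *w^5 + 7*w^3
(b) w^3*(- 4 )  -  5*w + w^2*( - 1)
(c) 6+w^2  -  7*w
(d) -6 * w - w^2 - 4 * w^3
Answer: d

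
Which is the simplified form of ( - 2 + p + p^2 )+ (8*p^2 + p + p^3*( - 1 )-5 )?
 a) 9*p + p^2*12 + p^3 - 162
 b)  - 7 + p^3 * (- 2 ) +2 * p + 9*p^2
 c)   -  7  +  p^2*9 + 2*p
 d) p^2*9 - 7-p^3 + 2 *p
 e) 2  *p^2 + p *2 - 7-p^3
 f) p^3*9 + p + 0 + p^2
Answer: d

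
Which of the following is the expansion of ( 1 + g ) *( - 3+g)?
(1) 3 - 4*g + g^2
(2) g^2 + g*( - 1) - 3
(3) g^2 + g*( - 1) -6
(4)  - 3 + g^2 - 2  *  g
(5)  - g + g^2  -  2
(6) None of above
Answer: 4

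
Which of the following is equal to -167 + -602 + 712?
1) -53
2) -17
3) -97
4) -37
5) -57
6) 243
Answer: 5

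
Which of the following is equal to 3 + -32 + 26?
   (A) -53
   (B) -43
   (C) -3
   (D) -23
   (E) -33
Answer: C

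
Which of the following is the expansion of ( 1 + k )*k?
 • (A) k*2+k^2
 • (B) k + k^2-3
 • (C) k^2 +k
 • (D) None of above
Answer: C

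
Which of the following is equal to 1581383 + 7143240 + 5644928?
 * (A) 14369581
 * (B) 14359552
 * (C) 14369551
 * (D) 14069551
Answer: C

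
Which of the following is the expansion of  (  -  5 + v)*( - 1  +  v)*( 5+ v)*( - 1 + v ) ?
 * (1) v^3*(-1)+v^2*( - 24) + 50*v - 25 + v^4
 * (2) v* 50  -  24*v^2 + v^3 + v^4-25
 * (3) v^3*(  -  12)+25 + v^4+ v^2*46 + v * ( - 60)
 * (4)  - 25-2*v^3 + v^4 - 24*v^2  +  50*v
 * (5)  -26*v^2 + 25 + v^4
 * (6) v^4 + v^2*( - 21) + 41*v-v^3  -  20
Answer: 4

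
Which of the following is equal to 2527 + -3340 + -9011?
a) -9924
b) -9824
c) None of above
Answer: b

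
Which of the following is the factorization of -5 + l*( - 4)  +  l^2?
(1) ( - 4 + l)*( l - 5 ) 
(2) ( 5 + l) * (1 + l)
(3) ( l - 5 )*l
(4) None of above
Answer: 4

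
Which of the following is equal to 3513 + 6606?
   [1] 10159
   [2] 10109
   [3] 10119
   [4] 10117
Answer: 3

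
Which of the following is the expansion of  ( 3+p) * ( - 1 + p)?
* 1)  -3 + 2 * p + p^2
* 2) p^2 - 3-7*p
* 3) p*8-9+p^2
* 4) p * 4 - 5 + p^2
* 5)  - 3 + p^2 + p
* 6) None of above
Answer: 1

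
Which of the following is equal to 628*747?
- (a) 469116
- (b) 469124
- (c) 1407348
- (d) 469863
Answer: a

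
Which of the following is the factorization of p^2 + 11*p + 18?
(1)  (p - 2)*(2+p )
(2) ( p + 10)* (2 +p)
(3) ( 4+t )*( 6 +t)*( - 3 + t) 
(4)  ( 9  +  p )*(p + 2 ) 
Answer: 4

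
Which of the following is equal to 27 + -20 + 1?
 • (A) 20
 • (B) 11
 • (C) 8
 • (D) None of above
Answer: C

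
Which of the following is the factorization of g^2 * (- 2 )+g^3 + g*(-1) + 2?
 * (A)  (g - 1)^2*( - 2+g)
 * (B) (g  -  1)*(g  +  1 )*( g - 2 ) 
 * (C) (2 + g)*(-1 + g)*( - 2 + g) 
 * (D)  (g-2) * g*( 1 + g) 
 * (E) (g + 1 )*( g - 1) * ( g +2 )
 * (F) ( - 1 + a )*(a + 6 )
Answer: B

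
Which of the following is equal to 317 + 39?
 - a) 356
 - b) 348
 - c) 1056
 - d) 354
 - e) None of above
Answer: a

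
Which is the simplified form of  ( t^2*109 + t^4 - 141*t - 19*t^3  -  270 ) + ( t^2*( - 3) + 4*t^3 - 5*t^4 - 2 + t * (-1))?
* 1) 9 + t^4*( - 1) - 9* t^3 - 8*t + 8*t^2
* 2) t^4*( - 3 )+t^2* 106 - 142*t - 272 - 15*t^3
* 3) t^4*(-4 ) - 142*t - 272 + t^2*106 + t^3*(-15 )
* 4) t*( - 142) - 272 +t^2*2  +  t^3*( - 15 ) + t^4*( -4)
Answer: 3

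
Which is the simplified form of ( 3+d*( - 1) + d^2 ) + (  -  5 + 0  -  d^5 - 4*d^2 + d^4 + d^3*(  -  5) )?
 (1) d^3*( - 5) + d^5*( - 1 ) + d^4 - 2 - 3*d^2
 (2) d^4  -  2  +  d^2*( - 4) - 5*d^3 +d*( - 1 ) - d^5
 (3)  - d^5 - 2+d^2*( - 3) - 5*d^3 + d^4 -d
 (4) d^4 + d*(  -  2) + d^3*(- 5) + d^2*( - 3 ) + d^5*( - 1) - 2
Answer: 3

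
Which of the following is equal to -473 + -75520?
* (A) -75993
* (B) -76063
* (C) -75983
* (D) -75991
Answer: A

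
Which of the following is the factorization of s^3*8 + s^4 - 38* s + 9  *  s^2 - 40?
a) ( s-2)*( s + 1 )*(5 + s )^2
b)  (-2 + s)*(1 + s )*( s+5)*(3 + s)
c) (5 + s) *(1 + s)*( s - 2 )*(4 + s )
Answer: c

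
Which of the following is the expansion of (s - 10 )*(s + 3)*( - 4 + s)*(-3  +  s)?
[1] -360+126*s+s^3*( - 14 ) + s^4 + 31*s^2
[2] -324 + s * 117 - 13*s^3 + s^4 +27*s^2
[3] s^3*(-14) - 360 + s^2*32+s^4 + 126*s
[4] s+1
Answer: 1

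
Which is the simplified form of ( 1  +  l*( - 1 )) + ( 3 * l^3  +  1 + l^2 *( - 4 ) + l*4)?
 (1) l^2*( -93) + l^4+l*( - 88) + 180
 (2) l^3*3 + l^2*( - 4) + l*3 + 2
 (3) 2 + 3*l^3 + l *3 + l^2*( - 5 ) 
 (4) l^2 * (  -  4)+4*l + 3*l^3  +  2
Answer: 2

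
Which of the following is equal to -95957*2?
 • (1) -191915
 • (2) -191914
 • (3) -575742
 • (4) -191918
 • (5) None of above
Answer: 2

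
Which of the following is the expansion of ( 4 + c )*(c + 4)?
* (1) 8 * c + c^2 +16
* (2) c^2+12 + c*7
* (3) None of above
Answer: 1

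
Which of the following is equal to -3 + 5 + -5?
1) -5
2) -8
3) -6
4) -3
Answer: 4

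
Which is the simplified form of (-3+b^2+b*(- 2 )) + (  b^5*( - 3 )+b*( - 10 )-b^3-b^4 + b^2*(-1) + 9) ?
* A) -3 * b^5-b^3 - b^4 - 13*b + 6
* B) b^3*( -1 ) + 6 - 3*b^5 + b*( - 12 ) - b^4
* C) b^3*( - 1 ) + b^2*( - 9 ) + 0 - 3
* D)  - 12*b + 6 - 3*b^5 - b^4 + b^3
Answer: B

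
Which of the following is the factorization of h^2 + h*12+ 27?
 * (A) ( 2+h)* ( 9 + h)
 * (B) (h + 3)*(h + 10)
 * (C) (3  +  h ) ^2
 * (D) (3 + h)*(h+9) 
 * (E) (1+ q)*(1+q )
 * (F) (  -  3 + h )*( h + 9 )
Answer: D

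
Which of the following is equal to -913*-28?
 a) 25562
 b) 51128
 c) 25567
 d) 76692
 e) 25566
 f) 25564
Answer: f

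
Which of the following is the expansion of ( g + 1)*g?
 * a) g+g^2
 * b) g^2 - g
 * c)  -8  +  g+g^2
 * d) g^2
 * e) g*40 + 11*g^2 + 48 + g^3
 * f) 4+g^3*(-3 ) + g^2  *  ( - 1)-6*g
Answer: a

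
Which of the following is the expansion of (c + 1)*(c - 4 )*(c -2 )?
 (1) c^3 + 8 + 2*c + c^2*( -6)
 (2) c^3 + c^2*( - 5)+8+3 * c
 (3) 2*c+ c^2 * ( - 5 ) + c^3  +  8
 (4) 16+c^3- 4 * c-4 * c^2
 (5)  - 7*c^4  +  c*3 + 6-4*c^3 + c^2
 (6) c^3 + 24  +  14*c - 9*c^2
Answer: 3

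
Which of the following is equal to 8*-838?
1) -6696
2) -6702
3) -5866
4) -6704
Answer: 4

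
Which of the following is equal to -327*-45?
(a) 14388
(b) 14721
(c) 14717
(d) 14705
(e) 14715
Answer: e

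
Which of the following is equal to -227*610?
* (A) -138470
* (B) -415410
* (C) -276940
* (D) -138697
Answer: A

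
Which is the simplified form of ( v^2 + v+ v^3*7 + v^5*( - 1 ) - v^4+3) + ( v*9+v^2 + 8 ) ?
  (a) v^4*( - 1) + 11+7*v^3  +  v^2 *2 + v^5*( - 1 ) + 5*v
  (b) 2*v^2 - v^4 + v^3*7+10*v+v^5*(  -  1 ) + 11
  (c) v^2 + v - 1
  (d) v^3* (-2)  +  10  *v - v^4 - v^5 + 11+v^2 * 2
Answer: b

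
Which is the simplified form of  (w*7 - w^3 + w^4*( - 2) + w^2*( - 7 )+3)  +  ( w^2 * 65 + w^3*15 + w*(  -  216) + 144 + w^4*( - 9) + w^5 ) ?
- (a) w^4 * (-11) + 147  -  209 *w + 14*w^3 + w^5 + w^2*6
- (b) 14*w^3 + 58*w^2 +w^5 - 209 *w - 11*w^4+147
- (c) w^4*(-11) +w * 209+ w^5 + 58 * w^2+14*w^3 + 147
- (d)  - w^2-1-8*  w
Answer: b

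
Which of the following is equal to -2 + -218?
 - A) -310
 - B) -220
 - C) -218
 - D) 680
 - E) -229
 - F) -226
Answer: B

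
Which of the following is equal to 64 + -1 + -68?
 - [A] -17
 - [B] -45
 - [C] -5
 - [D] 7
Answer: C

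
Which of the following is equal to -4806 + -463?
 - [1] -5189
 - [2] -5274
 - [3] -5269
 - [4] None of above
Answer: 3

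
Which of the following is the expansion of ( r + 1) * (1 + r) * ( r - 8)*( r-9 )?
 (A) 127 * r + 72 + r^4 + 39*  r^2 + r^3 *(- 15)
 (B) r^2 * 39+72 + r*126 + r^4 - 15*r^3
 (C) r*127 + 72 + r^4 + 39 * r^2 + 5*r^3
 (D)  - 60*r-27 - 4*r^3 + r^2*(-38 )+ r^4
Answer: A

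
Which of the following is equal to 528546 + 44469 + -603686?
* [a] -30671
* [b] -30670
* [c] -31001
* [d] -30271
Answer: a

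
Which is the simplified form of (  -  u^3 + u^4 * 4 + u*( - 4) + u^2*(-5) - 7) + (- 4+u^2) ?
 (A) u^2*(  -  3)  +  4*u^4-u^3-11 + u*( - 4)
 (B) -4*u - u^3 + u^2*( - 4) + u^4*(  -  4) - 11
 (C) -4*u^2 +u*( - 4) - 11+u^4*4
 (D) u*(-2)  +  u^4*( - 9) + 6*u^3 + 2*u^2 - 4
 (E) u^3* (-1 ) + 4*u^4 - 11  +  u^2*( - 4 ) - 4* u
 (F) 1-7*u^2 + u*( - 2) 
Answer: E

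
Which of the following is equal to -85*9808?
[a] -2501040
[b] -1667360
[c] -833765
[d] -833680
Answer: d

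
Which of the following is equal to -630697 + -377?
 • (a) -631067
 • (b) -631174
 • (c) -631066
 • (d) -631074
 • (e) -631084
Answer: d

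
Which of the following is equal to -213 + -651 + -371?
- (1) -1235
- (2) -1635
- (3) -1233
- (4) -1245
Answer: 1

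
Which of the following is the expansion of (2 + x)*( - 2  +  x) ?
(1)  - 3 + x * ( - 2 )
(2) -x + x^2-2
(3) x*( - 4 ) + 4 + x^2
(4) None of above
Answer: 4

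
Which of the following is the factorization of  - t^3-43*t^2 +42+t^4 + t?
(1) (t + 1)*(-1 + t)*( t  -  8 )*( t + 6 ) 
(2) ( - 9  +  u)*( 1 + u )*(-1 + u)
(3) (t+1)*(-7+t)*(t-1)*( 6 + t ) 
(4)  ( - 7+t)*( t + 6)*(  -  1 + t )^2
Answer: 3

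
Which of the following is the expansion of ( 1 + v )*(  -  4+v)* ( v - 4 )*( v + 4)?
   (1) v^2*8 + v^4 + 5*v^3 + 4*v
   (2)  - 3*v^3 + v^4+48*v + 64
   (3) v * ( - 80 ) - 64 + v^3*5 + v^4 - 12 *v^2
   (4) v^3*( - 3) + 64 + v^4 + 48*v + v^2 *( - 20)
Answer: 4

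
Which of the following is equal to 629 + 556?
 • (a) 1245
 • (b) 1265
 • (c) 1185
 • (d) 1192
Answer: c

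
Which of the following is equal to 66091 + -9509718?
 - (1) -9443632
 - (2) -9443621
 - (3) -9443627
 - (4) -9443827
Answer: 3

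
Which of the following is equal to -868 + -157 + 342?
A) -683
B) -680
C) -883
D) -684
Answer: A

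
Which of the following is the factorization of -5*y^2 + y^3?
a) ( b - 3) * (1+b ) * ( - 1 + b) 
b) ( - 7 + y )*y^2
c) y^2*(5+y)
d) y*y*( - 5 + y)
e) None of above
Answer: d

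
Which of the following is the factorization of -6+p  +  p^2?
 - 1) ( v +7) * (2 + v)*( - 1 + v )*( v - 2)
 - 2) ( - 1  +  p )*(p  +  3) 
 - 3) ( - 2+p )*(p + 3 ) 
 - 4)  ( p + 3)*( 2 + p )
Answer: 3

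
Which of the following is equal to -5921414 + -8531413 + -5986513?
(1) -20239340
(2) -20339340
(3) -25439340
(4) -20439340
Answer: 4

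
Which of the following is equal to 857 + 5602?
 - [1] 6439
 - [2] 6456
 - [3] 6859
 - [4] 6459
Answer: 4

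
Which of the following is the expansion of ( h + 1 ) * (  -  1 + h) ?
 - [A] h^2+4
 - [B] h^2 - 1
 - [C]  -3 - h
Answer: B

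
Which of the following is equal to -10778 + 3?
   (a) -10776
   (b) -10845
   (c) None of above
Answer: c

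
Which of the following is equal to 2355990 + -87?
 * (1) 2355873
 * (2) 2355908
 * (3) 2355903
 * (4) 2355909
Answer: 3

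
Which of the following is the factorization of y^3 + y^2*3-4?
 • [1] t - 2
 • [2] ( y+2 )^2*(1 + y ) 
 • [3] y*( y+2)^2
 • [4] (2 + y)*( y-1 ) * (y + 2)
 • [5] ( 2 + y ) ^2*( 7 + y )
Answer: 4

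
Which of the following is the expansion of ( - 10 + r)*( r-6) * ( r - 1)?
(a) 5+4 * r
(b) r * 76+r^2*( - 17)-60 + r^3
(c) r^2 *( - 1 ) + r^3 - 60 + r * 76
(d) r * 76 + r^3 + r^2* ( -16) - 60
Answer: b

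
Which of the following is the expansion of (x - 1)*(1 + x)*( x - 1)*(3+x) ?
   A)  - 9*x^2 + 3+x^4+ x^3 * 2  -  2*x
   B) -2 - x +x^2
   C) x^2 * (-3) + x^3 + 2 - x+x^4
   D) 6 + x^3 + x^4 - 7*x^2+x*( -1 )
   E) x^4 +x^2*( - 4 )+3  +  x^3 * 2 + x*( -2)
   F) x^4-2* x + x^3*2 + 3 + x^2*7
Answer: E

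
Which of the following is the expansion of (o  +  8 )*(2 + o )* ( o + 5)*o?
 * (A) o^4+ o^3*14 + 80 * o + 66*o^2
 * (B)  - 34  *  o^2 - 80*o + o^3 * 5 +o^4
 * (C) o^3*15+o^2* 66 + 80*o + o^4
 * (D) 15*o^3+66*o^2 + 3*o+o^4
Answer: C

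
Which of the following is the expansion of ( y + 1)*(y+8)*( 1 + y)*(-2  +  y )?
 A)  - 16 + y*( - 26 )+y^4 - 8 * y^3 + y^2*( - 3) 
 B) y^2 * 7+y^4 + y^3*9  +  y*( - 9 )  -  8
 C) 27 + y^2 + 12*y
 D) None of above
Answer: D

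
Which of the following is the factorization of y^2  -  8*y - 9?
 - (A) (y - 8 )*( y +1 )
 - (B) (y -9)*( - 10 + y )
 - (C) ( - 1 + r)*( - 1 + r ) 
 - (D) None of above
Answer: D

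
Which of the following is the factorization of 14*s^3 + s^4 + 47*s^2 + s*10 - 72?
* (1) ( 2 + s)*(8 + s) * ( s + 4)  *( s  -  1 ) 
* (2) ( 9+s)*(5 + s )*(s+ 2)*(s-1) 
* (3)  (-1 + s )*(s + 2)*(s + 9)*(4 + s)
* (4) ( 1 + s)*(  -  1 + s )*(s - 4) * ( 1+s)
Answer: 3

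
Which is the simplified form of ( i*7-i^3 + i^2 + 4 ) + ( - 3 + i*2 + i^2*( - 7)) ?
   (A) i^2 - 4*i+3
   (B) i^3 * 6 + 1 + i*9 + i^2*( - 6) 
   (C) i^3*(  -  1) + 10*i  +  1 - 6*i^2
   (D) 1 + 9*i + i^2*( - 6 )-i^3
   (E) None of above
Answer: D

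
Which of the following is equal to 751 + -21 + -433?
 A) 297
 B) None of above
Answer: A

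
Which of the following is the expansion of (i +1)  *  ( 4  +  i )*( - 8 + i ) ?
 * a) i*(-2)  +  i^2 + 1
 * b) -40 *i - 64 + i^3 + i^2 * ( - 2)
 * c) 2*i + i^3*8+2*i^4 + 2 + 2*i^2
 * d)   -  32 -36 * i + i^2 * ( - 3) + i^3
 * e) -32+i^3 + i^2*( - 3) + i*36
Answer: d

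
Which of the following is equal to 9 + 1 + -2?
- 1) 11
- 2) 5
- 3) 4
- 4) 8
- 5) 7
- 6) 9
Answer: 4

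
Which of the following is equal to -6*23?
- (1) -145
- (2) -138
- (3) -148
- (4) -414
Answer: 2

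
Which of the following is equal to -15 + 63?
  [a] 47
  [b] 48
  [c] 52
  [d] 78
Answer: b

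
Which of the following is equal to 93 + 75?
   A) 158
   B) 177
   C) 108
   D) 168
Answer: D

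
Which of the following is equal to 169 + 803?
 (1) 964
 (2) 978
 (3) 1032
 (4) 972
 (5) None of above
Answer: 4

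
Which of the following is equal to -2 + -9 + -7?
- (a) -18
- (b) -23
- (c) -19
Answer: a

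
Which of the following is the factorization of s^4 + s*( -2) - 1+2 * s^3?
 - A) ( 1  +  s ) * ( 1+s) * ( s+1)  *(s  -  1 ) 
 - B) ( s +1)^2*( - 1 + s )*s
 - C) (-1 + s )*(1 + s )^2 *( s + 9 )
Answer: A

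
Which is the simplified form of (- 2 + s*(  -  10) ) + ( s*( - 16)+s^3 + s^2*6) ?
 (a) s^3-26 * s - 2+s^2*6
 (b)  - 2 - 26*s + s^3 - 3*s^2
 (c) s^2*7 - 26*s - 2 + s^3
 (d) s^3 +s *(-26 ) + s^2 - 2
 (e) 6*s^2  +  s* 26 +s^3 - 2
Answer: a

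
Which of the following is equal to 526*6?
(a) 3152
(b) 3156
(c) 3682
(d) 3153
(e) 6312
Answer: b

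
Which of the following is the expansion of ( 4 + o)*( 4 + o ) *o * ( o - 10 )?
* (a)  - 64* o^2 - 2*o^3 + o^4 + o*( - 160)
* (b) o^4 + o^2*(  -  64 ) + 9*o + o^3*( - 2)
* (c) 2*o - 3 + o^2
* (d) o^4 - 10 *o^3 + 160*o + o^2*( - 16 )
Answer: a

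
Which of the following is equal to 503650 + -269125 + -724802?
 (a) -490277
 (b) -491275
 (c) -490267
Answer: a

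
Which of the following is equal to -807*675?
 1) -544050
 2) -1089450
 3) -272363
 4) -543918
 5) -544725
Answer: 5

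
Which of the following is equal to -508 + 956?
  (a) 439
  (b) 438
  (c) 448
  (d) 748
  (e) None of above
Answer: c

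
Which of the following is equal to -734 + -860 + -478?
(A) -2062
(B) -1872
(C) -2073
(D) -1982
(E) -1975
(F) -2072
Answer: F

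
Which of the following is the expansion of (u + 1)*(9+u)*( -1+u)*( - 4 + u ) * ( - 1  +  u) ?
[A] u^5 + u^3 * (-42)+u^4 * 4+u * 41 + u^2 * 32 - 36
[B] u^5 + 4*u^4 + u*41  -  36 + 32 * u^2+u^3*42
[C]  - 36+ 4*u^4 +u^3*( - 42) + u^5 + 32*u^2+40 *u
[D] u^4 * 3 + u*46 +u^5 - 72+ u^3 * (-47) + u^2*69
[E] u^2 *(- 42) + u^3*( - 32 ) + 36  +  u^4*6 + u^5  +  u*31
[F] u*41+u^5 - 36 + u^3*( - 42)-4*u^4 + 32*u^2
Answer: A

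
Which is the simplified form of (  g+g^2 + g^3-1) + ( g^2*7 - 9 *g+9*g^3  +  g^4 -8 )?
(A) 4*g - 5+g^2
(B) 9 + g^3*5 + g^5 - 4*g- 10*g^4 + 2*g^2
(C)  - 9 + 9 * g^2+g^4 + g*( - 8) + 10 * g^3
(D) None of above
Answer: D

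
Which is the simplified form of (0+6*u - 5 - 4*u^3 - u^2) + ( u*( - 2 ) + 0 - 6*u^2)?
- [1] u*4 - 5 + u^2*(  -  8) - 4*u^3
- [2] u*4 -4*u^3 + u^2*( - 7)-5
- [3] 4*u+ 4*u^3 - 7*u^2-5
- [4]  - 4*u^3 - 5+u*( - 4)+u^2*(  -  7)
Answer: 2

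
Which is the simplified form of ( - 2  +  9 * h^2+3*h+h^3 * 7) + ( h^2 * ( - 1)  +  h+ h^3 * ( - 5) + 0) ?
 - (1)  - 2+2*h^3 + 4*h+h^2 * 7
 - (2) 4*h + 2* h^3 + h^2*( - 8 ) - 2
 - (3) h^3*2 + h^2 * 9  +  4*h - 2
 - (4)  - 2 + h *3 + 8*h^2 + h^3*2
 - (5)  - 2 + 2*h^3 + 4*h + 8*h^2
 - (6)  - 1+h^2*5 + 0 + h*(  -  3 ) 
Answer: 5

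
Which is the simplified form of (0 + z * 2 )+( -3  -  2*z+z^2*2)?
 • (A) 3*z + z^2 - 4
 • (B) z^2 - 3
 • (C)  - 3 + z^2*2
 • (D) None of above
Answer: C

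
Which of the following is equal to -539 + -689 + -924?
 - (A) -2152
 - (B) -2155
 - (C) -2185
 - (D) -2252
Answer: A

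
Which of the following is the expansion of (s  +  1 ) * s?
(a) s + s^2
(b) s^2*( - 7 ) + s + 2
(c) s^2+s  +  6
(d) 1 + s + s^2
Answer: a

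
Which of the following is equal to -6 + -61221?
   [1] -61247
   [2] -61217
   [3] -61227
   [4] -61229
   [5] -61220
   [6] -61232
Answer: 3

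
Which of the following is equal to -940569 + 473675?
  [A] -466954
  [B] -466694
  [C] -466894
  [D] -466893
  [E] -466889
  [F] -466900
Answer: C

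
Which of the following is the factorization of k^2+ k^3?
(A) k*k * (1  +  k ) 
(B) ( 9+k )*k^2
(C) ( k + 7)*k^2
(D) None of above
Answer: A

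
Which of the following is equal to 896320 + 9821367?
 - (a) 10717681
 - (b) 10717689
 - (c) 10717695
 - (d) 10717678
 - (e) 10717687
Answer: e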